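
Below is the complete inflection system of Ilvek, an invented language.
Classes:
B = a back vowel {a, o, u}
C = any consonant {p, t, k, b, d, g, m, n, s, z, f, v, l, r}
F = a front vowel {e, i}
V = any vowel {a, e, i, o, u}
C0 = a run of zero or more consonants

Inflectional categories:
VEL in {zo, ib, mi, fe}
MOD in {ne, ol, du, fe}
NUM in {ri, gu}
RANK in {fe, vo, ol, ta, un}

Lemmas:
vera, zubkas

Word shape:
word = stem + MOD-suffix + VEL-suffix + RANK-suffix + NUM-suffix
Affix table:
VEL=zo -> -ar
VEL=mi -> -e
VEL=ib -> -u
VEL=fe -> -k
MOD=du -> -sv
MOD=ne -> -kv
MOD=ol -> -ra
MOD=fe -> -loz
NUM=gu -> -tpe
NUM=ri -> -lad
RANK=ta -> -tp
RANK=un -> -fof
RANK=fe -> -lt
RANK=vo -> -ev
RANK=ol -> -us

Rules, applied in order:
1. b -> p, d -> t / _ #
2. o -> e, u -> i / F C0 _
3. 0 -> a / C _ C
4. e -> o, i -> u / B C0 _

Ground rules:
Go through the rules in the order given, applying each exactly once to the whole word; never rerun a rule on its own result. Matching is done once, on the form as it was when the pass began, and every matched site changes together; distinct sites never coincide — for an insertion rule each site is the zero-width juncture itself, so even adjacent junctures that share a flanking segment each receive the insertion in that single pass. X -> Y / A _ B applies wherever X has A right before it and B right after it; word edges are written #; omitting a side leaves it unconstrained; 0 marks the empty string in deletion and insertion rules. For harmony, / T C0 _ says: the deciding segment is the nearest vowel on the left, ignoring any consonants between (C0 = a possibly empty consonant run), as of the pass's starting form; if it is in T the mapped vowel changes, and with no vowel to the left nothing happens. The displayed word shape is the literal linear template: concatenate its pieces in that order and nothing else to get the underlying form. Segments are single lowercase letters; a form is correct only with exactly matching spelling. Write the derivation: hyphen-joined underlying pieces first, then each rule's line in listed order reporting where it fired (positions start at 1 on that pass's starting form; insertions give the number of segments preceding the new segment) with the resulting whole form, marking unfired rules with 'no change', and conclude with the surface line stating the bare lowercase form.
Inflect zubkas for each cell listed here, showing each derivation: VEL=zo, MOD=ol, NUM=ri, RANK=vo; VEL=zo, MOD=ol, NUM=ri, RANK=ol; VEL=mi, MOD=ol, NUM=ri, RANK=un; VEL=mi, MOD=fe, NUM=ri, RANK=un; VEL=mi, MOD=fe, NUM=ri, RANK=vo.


cell VEL=zo, MOD=ol, NUM=ri, RANK=vo:
underlying: zubkas-ra-ar-ev-lad
1. b -> p, d -> t / _ #: fires at position(s) 15: zubkasraarevlat
2. o -> e, u -> i / F C0 _: no change
3. 0 -> a / C _ C: inserts after position(s) 3, 6, 12: zubakasaraarevalat
4. e -> o, i -> u / B C0 _: fires at position(s) 13: zubakasaraarovalat
surface: zubakasaraarovalat

cell VEL=zo, MOD=ol, NUM=ri, RANK=ol:
underlying: zubkas-ra-ar-us-lad
1. b -> p, d -> t / _ #: fires at position(s) 15: zubkasraaruslat
2. o -> e, u -> i / F C0 _: no change
3. 0 -> a / C _ C: inserts after position(s) 3, 6, 12: zubakasaraarusalat
4. e -> o, i -> u / B C0 _: no change
surface: zubakasaraarusalat

cell VEL=mi, MOD=ol, NUM=ri, RANK=un:
underlying: zubkas-ra-e-fof-lad
1. b -> p, d -> t / _ #: fires at position(s) 15: zubkasraefoflat
2. o -> e, u -> i / F C0 _: fires at position(s) 11: zubkasraefeflat
3. 0 -> a / C _ C: inserts after position(s) 3, 6, 12: zubakasaraefefalat
4. e -> o, i -> u / B C0 _: fires at position(s) 11: zubakasaraofefalat
surface: zubakasaraofefalat

cell VEL=mi, MOD=fe, NUM=ri, RANK=un:
underlying: zubkas-loz-e-fof-lad
1. b -> p, d -> t / _ #: fires at position(s) 16: zubkaslozefoflat
2. o -> e, u -> i / F C0 _: fires at position(s) 12: zubkaslozefeflat
3. 0 -> a / C _ C: inserts after position(s) 3, 6, 13: zubakasalozefefalat
4. e -> o, i -> u / B C0 _: fires at position(s) 12: zubakasalozofefalat
surface: zubakasalozofefalat

cell VEL=mi, MOD=fe, NUM=ri, RANK=vo:
underlying: zubkas-loz-e-ev-lad
1. b -> p, d -> t / _ #: fires at position(s) 15: zubkaslozeevlat
2. o -> e, u -> i / F C0 _: no change
3. 0 -> a / C _ C: inserts after position(s) 3, 6, 12: zubakasalozeevalat
4. e -> o, i -> u / B C0 _: fires at position(s) 12: zubakasalozoevalat
surface: zubakasalozoevalat


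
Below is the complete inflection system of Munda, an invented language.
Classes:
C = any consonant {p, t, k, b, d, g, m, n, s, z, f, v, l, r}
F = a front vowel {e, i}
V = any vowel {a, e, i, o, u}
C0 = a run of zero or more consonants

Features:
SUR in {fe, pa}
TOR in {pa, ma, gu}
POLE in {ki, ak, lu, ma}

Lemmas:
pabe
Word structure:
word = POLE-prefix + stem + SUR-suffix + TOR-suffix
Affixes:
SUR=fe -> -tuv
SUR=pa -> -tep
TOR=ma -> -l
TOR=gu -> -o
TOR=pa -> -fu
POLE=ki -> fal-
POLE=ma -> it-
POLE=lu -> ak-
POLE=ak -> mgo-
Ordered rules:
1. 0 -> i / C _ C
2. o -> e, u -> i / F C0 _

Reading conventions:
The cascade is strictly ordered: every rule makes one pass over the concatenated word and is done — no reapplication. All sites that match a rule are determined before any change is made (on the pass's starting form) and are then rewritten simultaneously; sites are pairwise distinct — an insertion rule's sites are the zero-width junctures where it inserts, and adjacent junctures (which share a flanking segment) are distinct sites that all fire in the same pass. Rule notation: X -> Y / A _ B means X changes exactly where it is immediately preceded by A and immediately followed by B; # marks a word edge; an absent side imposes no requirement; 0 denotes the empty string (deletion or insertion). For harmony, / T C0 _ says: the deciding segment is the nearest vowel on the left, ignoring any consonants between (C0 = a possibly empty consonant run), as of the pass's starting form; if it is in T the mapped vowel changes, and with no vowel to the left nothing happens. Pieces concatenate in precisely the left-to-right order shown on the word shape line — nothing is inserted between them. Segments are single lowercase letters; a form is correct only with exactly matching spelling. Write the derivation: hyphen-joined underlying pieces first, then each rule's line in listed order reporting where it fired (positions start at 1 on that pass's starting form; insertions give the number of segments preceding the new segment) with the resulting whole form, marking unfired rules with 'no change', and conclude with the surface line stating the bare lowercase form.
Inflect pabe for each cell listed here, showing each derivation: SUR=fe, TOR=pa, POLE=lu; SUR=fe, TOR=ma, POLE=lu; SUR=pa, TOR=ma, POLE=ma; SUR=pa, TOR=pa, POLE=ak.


cell SUR=fe, TOR=pa, POLE=lu:
underlying: ak-pabe-tuv-fu
1. 0 -> i / C _ C: inserts after position(s) 2, 9: akipabetuvifu
2. o -> e, u -> i / F C0 _: fires at position(s) 9, 13: akipabetivifi
surface: akipabetivifi

cell SUR=fe, TOR=ma, POLE=lu:
underlying: ak-pabe-tuv-l
1. 0 -> i / C _ C: inserts after position(s) 2, 9: akipabetuvil
2. o -> e, u -> i / F C0 _: fires at position(s) 9: akipabetivil
surface: akipabetivil

cell SUR=pa, TOR=ma, POLE=ma:
underlying: it-pabe-tep-l
1. 0 -> i / C _ C: inserts after position(s) 2, 9: itipabetepil
2. o -> e, u -> i / F C0 _: no change
surface: itipabetepil

cell SUR=pa, TOR=pa, POLE=ak:
underlying: mgo-pabe-tep-fu
1. 0 -> i / C _ C: inserts after position(s) 1, 10: migopabetepifu
2. o -> e, u -> i / F C0 _: fires at position(s) 4, 14: migepabetepifi
surface: migepabetepifi


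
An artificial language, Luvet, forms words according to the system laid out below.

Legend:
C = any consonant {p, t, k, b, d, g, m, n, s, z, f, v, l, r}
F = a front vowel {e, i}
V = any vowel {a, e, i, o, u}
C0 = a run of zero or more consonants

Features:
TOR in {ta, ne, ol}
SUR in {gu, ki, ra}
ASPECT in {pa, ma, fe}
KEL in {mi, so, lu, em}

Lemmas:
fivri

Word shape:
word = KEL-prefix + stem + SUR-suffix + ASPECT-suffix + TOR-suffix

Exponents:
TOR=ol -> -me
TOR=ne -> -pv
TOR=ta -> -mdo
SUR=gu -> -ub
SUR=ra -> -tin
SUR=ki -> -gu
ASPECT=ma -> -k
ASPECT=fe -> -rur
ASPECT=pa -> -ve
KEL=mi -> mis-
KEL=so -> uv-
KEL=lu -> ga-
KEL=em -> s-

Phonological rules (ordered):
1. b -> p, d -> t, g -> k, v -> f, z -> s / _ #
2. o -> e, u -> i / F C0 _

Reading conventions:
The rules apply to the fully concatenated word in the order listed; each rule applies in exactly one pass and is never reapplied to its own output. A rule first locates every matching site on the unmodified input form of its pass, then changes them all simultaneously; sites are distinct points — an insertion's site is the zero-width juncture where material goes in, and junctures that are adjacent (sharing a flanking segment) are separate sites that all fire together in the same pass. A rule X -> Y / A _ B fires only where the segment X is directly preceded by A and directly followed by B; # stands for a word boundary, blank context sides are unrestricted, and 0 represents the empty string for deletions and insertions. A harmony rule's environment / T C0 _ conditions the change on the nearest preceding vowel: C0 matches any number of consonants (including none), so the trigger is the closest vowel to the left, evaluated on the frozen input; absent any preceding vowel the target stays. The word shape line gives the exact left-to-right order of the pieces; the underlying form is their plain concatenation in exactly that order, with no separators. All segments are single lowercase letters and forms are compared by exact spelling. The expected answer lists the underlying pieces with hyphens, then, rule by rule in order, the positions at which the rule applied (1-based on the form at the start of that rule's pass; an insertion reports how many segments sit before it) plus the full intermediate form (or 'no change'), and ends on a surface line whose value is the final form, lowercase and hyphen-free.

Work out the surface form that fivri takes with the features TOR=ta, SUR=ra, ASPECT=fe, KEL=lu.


underlying: ga-fivri-tin-rur-mdo
1. b -> p, d -> t, g -> k, v -> f, z -> s / _ #: no change
2. o -> e, u -> i / F C0 _: fires at position(s) 12: gafivritinrirmdo
surface: gafivritinrirmdo


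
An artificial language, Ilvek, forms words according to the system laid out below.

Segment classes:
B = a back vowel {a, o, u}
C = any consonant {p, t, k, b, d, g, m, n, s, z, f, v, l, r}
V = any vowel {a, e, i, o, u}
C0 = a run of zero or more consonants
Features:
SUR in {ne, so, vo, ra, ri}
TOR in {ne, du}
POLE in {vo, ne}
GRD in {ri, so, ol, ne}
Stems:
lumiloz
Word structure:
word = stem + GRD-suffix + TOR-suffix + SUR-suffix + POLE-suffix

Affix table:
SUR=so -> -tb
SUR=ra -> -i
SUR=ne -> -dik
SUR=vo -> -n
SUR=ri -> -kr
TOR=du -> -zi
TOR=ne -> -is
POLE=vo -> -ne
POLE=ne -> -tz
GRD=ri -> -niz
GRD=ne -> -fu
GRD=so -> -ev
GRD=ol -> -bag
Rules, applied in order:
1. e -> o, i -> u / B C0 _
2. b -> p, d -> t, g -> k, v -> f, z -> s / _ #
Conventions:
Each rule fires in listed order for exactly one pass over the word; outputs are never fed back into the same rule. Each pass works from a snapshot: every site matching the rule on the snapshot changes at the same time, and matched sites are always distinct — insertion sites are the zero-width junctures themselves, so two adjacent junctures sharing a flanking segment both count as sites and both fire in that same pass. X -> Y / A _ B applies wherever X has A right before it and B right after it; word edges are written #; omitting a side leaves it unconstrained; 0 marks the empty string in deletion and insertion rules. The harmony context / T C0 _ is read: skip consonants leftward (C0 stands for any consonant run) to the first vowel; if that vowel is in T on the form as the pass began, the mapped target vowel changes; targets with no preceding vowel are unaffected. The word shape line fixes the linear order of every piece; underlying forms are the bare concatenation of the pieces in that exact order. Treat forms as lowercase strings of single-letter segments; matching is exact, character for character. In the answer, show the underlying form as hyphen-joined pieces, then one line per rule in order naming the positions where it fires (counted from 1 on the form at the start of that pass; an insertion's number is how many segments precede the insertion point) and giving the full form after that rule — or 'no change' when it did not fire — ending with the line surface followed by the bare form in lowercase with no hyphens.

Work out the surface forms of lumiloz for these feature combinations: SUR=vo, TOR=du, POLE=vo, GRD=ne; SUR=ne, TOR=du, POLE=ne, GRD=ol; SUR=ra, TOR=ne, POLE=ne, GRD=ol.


cell SUR=vo, TOR=du, POLE=vo, GRD=ne:
underlying: lumiloz-fu-zi-n-ne
1. e -> o, i -> u / B C0 _: fires at position(s) 4, 11: lumulozfuzunne
2. b -> p, d -> t, g -> k, v -> f, z -> s / _ #: no change
surface: lumulozfuzunne

cell SUR=ne, TOR=du, POLE=ne, GRD=ol:
underlying: lumiloz-bag-zi-dik-tz
1. e -> o, i -> u / B C0 _: fires at position(s) 4, 12: lumulozbagzudiktz
2. b -> p, d -> t, g -> k, v -> f, z -> s / _ #: fires at position(s) 17: lumulozbagzudikts
surface: lumulozbagzudikts

cell SUR=ra, TOR=ne, POLE=ne, GRD=ol:
underlying: lumiloz-bag-is-i-tz
1. e -> o, i -> u / B C0 _: fires at position(s) 4, 11: lumulozbagusitz
2. b -> p, d -> t, g -> k, v -> f, z -> s / _ #: fires at position(s) 15: lumulozbagusits
surface: lumulozbagusits


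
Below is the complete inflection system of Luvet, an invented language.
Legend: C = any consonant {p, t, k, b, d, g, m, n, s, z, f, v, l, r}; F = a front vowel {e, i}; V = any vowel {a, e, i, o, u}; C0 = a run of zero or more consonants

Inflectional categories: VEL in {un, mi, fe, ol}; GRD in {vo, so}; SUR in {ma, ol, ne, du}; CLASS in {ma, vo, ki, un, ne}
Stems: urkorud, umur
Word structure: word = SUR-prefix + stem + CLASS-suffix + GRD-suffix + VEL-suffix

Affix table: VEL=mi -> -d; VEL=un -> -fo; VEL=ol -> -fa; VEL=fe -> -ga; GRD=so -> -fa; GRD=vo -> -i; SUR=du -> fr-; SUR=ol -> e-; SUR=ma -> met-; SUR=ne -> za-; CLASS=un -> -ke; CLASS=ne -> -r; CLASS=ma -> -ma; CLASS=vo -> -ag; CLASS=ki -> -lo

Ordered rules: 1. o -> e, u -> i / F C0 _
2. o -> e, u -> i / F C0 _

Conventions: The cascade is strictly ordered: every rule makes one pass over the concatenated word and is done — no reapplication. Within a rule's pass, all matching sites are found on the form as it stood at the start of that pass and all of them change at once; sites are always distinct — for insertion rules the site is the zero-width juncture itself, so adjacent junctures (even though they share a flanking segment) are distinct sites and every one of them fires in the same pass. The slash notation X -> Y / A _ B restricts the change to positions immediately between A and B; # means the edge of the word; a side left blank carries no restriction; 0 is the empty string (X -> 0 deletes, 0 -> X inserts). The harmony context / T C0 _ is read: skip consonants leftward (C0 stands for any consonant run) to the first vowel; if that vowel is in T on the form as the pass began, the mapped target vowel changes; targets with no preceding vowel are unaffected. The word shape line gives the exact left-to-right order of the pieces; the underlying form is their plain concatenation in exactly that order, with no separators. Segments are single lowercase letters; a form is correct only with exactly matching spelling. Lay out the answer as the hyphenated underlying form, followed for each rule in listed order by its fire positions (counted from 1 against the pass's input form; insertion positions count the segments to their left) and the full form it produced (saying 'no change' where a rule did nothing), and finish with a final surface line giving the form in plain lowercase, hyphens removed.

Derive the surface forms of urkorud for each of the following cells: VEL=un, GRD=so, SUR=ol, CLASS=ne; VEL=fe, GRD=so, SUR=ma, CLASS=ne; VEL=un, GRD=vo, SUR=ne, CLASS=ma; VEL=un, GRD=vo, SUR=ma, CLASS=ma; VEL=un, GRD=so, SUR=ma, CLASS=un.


cell VEL=un, GRD=so, SUR=ol, CLASS=ne:
underlying: e-urkorud-r-fa-fo
1. o -> e, u -> i / F C0 _: fires at position(s) 2: eirkorudrfafo
2. o -> e, u -> i / F C0 _: fires at position(s) 5: eirkerudrfafo
surface: eirkerudrfafo

cell VEL=fe, GRD=so, SUR=ma, CLASS=ne:
underlying: met-urkorud-r-fa-ga
1. o -> e, u -> i / F C0 _: fires at position(s) 4: metirkorudrfaga
2. o -> e, u -> i / F C0 _: fires at position(s) 7: metirkerudrfaga
surface: metirkerudrfaga

cell VEL=un, GRD=vo, SUR=ne, CLASS=ma:
underlying: za-urkorud-ma-i-fo
1. o -> e, u -> i / F C0 _: fires at position(s) 14: zaurkorudmaife
2. o -> e, u -> i / F C0 _: no change
surface: zaurkorudmaife

cell VEL=un, GRD=vo, SUR=ma, CLASS=ma:
underlying: met-urkorud-ma-i-fo
1. o -> e, u -> i / F C0 _: fires at position(s) 4, 15: metirkorudmaife
2. o -> e, u -> i / F C0 _: fires at position(s) 7: metirkerudmaife
surface: metirkerudmaife

cell VEL=un, GRD=so, SUR=ma, CLASS=un:
underlying: met-urkorud-ke-fa-fo
1. o -> e, u -> i / F C0 _: fires at position(s) 4: metirkorudkefafo
2. o -> e, u -> i / F C0 _: fires at position(s) 7: metirkerudkefafo
surface: metirkerudkefafo


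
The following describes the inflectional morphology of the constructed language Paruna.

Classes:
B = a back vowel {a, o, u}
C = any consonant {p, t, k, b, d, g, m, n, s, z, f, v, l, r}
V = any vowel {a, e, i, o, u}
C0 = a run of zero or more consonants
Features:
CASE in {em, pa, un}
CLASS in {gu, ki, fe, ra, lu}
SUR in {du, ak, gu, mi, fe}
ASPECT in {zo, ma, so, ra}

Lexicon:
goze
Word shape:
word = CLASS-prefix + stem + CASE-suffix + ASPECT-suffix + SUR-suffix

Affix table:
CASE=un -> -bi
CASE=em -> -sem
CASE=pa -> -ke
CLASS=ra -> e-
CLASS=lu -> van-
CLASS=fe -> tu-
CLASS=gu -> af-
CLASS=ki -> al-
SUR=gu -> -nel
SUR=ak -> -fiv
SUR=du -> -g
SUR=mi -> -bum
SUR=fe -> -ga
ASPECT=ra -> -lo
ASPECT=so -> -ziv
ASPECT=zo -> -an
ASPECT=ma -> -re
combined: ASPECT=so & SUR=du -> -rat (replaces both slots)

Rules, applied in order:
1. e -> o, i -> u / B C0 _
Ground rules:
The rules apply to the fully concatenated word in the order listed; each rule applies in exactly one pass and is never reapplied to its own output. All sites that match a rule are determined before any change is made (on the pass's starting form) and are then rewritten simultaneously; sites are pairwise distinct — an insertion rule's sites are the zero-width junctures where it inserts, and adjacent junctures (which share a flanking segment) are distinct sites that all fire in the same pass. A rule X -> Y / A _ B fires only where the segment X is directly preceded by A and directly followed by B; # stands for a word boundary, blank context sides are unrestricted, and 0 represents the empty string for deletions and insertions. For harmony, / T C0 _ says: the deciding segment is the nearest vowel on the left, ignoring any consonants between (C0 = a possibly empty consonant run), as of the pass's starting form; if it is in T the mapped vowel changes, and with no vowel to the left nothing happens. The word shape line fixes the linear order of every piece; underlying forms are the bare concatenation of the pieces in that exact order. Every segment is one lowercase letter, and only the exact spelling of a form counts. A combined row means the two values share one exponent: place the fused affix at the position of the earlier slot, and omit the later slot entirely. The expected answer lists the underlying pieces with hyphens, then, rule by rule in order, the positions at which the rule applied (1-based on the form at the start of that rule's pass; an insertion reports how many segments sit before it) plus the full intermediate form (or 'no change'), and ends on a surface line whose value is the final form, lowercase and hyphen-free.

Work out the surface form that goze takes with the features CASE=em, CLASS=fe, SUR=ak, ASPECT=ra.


underlying: tu-goze-sem-lo-fiv
1. e -> o, i -> u / B C0 _: fires at position(s) 6, 13: tugozosemlofuv
surface: tugozosemlofuv


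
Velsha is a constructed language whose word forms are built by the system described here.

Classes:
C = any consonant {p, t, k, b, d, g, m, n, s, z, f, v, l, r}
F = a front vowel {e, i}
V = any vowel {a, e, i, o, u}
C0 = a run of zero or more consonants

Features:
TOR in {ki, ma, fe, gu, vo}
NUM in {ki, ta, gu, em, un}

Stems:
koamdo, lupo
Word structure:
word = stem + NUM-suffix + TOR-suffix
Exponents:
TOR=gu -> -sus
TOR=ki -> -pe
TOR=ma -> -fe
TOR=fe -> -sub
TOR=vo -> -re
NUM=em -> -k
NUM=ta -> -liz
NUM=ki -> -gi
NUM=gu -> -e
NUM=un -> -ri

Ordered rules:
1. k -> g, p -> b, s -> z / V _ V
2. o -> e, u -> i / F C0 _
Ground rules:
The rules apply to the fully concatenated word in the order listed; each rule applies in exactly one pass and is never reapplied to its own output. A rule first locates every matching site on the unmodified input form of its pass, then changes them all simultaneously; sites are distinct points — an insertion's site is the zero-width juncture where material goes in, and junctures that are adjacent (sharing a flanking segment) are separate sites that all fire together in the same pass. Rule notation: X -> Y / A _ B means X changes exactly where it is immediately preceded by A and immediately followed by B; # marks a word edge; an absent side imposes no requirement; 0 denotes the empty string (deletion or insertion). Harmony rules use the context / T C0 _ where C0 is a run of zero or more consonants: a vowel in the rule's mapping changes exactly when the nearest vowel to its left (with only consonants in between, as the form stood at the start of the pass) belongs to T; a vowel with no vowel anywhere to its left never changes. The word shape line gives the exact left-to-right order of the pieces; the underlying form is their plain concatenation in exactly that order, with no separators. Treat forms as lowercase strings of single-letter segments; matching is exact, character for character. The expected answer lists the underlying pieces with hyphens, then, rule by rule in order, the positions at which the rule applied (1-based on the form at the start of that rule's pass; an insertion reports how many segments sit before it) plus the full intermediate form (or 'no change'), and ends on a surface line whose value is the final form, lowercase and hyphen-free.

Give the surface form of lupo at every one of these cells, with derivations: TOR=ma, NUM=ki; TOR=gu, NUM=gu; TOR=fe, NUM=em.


cell TOR=ma, NUM=ki:
underlying: lupo-gi-fe
1. k -> g, p -> b, s -> z / V _ V: fires at position(s) 3: lubogife
2. o -> e, u -> i / F C0 _: no change
surface: lubogife

cell TOR=gu, NUM=gu:
underlying: lupo-e-sus
1. k -> g, p -> b, s -> z / V _ V: fires at position(s) 3, 6: luboezus
2. o -> e, u -> i / F C0 _: fires at position(s) 7: luboezis
surface: luboezis

cell TOR=fe, NUM=em:
underlying: lupo-k-sub
1. k -> g, p -> b, s -> z / V _ V: fires at position(s) 3: luboksub
2. o -> e, u -> i / F C0 _: no change
surface: luboksub


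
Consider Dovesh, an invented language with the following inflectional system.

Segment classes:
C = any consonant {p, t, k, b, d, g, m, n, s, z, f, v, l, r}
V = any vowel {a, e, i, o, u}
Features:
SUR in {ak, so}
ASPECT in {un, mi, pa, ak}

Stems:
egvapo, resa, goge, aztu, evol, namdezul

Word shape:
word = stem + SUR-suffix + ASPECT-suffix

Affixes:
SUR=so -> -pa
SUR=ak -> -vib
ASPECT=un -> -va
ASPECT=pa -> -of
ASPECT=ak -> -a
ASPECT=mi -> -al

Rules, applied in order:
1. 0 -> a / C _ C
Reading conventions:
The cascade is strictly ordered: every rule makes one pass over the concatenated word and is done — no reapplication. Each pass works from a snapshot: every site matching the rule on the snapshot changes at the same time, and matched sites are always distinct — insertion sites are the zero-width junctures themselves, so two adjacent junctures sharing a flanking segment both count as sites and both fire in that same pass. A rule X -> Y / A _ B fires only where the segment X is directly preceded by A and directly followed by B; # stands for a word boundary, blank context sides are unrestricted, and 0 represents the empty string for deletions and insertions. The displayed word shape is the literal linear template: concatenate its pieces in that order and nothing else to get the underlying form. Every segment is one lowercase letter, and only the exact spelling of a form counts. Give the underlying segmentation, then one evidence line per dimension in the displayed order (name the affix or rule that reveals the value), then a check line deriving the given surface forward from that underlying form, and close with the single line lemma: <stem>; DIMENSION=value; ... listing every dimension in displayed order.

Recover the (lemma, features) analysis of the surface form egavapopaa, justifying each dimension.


underlying: egvapo-pa-a
SUR=so - signalled by the affix -pa
ASPECT=ak - signalled by the affix -a
check: egvapopaa -> egavapopaa
lemma: egvapo; SUR=so; ASPECT=ak


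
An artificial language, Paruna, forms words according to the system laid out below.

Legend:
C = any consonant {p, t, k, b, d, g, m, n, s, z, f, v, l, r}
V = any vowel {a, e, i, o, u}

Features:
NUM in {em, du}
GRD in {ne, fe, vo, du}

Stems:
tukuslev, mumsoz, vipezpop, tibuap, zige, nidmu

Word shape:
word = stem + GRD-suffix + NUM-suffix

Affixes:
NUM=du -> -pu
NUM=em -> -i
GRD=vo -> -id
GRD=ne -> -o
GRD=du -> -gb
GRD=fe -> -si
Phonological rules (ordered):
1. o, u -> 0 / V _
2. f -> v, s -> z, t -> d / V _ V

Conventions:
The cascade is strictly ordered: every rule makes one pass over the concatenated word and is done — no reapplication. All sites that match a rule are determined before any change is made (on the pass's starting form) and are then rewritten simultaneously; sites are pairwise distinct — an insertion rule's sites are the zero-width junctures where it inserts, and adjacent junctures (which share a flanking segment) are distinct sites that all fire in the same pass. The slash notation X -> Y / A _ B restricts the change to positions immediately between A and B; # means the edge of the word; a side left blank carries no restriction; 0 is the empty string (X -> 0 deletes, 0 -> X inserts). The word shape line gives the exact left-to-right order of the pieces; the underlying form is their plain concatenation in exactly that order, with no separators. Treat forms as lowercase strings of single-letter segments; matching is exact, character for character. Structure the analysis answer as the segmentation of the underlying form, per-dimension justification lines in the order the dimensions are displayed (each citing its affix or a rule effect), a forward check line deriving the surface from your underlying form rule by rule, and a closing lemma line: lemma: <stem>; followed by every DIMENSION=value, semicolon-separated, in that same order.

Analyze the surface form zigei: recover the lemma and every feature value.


underlying: zige-o-i
NUM=em - signalled by the affix -i
GRD=ne - signalled by the affix -o
check: zigeoi -> zigei -> zigei
lemma: zige; NUM=em; GRD=ne


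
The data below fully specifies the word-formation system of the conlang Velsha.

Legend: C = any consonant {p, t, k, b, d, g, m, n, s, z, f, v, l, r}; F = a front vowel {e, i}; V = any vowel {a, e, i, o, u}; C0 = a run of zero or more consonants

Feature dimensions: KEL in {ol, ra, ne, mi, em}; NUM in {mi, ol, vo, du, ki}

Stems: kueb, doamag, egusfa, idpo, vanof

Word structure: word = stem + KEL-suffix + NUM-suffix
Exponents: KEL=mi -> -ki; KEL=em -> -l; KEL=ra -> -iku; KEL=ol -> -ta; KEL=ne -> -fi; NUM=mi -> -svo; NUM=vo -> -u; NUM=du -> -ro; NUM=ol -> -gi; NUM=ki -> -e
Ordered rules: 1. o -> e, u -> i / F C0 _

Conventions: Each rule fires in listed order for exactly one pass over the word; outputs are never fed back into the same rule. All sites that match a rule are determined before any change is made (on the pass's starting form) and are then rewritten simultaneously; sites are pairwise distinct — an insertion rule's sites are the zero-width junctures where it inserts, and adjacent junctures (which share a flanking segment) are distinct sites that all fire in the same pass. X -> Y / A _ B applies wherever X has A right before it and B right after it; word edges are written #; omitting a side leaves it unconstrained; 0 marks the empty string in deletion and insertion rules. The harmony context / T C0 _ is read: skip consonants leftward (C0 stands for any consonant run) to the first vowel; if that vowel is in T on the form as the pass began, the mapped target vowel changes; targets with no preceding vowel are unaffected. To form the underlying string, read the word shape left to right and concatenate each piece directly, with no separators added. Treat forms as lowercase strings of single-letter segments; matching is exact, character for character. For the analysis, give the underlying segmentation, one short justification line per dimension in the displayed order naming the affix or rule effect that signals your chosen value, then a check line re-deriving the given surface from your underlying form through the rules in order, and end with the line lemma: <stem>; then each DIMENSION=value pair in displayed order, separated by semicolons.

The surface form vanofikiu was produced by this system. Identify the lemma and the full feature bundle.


underlying: vanof-iku-u
KEL=ra - signalled by the affix -iku
NUM=vo - signalled by the affix -u
check: vanofikuu -> vanofikiu
lemma: vanof; KEL=ra; NUM=vo


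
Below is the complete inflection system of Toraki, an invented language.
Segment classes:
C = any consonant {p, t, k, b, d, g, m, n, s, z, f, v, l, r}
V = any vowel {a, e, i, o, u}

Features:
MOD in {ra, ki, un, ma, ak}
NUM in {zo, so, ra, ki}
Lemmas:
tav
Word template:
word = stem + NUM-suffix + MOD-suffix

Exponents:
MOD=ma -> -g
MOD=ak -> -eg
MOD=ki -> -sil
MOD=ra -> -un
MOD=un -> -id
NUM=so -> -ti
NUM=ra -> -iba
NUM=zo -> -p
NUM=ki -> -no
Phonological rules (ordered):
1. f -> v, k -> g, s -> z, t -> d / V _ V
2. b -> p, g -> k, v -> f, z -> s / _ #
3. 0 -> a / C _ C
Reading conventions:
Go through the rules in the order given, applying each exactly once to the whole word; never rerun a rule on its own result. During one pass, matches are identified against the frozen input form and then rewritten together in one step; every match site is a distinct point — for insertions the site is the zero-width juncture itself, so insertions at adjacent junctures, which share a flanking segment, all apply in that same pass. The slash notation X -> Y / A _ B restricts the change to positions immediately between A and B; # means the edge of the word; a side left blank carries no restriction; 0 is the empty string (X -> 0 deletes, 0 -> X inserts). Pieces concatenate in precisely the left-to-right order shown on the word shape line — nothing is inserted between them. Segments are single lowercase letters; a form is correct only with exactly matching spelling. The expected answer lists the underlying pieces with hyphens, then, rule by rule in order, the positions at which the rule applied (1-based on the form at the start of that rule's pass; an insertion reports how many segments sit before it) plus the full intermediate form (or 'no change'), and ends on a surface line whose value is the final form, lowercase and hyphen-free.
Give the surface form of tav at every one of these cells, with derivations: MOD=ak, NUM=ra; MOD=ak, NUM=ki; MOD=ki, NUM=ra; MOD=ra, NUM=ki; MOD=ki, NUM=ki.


cell MOD=ak, NUM=ra:
underlying: tav-iba-eg
1. f -> v, k -> g, s -> z, t -> d / V _ V: no change
2. b -> p, g -> k, v -> f, z -> s / _ #: fires at position(s) 8: tavibaek
3. 0 -> a / C _ C: no change
surface: tavibaek

cell MOD=ak, NUM=ki:
underlying: tav-no-eg
1. f -> v, k -> g, s -> z, t -> d / V _ V: no change
2. b -> p, g -> k, v -> f, z -> s / _ #: fires at position(s) 7: tavnoek
3. 0 -> a / C _ C: inserts after position(s) 3: tavanoek
surface: tavanoek

cell MOD=ki, NUM=ra:
underlying: tav-iba-sil
1. f -> v, k -> g, s -> z, t -> d / V _ V: fires at position(s) 7: tavibazil
2. b -> p, g -> k, v -> f, z -> s / _ #: no change
3. 0 -> a / C _ C: no change
surface: tavibazil

cell MOD=ra, NUM=ki:
underlying: tav-no-un
1. f -> v, k -> g, s -> z, t -> d / V _ V: no change
2. b -> p, g -> k, v -> f, z -> s / _ #: no change
3. 0 -> a / C _ C: inserts after position(s) 3: tavanoun
surface: tavanoun

cell MOD=ki, NUM=ki:
underlying: tav-no-sil
1. f -> v, k -> g, s -> z, t -> d / V _ V: fires at position(s) 6: tavnozil
2. b -> p, g -> k, v -> f, z -> s / _ #: no change
3. 0 -> a / C _ C: inserts after position(s) 3: tavanozil
surface: tavanozil


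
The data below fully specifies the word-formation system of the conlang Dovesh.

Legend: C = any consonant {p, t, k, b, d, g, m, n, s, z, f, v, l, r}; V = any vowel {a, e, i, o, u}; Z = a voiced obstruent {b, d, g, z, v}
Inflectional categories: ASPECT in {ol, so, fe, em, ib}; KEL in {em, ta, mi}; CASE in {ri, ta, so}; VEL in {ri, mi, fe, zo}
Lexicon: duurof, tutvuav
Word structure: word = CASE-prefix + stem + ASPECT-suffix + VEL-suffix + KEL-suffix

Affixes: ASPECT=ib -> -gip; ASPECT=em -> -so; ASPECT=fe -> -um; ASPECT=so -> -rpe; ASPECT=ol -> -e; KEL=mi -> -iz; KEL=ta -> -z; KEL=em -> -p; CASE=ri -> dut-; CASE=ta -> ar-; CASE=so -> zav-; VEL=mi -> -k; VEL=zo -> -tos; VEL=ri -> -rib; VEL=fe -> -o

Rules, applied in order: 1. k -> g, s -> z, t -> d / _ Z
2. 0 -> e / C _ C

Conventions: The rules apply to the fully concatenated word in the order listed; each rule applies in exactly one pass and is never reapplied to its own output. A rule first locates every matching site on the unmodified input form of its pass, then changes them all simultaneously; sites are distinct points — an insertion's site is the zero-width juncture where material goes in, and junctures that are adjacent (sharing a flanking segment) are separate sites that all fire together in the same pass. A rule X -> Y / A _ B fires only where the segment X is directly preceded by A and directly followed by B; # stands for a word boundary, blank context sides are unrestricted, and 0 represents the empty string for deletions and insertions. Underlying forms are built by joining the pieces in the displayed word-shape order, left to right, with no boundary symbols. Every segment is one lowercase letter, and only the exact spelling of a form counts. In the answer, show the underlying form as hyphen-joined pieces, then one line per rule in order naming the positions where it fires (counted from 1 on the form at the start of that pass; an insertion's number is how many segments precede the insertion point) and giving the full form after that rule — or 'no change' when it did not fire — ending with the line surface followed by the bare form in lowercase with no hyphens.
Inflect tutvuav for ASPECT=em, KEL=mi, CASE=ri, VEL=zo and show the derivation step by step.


underlying: dut-tutvuav-so-tos-iz
1. k -> g, s -> z, t -> d / _ Z: fires at position(s) 6: duttudvuavsotosiz
2. 0 -> e / C _ C: inserts after position(s) 3, 6, 10: dutetudevuavesotosiz
surface: dutetudevuavesotosiz


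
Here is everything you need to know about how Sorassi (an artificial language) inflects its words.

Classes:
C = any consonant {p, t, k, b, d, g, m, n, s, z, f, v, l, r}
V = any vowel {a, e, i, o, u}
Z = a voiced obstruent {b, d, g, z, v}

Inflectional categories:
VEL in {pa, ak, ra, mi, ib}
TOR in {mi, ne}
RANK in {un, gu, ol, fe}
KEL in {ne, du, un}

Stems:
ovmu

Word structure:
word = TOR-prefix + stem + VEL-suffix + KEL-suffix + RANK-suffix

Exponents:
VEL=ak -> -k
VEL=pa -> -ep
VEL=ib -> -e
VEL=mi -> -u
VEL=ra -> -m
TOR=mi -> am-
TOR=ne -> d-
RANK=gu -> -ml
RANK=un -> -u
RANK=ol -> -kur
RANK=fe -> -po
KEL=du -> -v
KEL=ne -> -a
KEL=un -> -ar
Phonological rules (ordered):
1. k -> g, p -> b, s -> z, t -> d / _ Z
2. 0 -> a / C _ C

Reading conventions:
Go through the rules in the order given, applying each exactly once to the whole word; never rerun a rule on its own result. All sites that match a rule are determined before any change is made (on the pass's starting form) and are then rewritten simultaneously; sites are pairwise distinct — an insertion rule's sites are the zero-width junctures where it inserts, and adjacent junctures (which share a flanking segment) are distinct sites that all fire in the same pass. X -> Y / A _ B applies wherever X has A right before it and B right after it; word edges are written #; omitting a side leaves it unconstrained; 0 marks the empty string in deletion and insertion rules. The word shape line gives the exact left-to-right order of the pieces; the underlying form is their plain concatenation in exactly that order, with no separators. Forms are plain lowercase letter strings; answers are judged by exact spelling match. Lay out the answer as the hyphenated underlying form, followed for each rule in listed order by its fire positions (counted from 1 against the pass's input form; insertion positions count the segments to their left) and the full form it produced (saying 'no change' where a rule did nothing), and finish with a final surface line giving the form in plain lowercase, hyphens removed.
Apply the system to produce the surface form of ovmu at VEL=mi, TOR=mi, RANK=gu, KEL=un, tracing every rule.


underlying: am-ovmu-u-ar-ml
1. k -> g, p -> b, s -> z, t -> d / _ Z: no change
2. 0 -> a / C _ C: inserts after position(s) 4, 9, 10: amovamuuaramal
surface: amovamuuaramal


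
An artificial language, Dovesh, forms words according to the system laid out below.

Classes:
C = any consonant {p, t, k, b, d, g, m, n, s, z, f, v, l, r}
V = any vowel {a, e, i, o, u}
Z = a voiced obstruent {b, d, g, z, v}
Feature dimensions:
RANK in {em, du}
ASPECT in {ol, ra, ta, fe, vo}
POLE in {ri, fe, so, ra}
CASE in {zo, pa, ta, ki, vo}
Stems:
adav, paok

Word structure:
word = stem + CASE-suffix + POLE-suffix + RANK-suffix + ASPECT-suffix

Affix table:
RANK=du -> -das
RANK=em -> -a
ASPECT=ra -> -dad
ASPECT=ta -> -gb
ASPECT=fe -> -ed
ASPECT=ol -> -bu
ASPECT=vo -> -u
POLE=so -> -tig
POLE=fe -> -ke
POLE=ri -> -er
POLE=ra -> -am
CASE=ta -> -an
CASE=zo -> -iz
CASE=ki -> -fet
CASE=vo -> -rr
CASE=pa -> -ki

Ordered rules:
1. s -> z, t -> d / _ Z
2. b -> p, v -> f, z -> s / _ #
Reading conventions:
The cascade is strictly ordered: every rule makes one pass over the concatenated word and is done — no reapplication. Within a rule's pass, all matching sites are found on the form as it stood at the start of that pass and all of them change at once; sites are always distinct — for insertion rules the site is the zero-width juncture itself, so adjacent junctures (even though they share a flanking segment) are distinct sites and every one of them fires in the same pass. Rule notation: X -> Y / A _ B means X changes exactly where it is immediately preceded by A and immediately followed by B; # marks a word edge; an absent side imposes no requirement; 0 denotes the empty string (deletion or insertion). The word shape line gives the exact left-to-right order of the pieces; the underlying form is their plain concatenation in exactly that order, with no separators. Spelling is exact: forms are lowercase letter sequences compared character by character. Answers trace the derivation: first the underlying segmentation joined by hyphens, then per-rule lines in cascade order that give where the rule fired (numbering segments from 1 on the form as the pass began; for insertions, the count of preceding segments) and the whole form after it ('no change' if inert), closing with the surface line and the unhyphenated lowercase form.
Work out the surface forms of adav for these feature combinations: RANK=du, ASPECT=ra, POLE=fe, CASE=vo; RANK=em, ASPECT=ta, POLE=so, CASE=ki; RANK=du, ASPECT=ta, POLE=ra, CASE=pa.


cell RANK=du, ASPECT=ra, POLE=fe, CASE=vo:
underlying: adav-rr-ke-das-dad
1. s -> z, t -> d / _ Z: fires at position(s) 11: adavrrkedazdad
2. b -> p, v -> f, z -> s / _ #: no change
surface: adavrrkedazdad

cell RANK=em, ASPECT=ta, POLE=so, CASE=ki:
underlying: adav-fet-tig-a-gb
1. s -> z, t -> d / _ Z: no change
2. b -> p, v -> f, z -> s / _ #: fires at position(s) 13: adavfettigagp
surface: adavfettigagp

cell RANK=du, ASPECT=ta, POLE=ra, CASE=pa:
underlying: adav-ki-am-das-gb
1. s -> z, t -> d / _ Z: fires at position(s) 11: adavkiamdazgb
2. b -> p, v -> f, z -> s / _ #: fires at position(s) 13: adavkiamdazgp
surface: adavkiamdazgp


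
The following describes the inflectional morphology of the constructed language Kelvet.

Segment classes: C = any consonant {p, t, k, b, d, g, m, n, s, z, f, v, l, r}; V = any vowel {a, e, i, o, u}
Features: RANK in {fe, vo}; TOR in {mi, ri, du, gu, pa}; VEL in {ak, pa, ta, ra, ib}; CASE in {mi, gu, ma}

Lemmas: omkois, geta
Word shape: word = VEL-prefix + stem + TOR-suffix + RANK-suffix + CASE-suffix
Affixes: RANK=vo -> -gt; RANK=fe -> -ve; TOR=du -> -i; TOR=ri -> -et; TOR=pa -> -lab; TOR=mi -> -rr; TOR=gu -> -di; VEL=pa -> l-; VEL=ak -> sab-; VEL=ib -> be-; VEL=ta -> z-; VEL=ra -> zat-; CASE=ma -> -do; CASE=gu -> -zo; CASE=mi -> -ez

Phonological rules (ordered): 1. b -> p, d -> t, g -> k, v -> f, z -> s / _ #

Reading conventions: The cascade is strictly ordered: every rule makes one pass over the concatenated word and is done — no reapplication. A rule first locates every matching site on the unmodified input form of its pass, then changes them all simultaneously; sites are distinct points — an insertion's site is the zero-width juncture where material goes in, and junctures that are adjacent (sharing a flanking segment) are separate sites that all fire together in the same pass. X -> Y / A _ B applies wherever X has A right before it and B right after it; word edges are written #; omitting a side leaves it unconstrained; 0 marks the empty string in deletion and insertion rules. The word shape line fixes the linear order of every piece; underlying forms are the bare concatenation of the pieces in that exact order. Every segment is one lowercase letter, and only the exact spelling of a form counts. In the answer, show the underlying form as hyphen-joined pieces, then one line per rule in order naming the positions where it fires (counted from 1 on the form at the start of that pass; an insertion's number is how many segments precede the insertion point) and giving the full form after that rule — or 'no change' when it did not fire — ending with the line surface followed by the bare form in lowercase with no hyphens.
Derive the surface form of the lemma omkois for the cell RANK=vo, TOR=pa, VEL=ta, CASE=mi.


underlying: z-omkois-lab-gt-ez
1. b -> p, d -> t, g -> k, v -> f, z -> s / _ #: fires at position(s) 14: zomkoislabgtes
surface: zomkoislabgtes
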